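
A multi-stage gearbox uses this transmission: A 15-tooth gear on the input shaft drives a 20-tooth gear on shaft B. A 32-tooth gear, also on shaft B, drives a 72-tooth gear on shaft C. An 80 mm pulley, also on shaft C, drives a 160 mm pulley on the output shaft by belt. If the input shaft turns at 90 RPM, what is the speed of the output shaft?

Gear mesh: ratio = 20/15 = 1.3333, so shaft B turns at 90 / 1.3333 = 67.5 RPM.
Gear mesh: ratio = 72/32 = 2.25, so shaft C turns at 67.5 / 2.25 = 30 RPM.
Belt: ratio = 160/80 = 2, so the output shaft turns at 30 / 2 = 15 RPM.

15 RPM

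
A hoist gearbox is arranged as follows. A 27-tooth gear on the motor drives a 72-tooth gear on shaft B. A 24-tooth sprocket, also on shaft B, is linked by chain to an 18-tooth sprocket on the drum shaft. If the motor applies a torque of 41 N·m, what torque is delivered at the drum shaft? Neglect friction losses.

Gear mesh: ratio = 72/27 = 2.6667; torque at shaft B = 41 × 2.6667 = 109.33 N·m.
Chain: ratio = 18/24 = 0.75; torque at the drum shaft = 109.33 × 0.75 = 82 N·m.

82 N·m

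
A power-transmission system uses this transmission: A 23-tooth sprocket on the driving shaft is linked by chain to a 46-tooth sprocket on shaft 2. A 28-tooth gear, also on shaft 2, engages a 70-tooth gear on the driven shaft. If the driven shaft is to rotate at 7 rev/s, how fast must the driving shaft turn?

35 rev/s

Overall ratio R = 2 × 2.5 = 5.
Required input speed = output speed × R = 7 × 5 = 35 rev/s.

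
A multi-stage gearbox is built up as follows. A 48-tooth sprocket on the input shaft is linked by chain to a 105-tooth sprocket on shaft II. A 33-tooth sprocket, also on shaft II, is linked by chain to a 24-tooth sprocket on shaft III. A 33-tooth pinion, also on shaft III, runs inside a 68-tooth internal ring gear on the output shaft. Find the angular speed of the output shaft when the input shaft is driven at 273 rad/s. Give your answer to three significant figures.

Chain: ratio = 105/48 = 2.1875, so shaft II turns at 273 / 2.1875 = 124.8 rad/s.
Chain: ratio = 24/33 = 0.72727, so shaft III turns at 124.8 / 0.72727 = 171.6 rad/s.
Internal gear: ratio = 68/33 = 2.0606, so the output shaft turns at 171.6 / 2.0606 = 83.276 rad/s.

83.3 rad/s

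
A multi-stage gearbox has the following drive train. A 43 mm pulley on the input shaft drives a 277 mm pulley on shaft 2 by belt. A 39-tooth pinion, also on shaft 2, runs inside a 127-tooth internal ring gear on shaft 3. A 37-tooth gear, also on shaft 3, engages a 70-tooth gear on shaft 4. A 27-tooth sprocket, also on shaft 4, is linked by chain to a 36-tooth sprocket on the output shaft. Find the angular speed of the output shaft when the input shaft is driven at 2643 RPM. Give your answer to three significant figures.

49.9 RPM

belt 277/43 = 6.4419 → 2643/6.4419 = 410.29 RPM
internal gear 127/39 = 3.2564 → 410.29/3.2564 = 125.99 RPM
gear mesh 70/37 = 1.8919 → 125.99/1.8919 = 66.596 RPM
chain 36/27 = 1.3333 → 66.596/1.3333 = 49.947 RPM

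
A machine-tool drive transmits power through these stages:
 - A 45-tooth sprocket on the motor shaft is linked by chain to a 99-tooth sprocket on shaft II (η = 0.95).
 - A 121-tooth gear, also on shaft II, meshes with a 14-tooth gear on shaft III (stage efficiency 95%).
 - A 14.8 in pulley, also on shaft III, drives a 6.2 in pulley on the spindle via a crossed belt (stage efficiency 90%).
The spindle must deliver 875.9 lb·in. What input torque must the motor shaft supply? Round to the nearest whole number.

10113 lb·in

Overall ratio R = 2.2 × 0.1157 × 0.41892 = 0.10663; overall efficiency η = 0.95 × 0.95 × 0.90 = 0.8123.
Input torque = output torque / (R × η) = 875.9 / (0.10663 × 0.8123) = 10113 lb·in.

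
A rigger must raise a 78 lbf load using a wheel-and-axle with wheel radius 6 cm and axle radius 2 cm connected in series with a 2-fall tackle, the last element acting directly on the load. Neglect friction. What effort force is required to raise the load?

Wheel-and-axle MA = R/r = 6/2 = 3.
Block-and-tackle MA = number of supporting rope parts = 2.
Combined ideal MA = 3 × 2 = 6.
Effort = load / MA = 78 / 6 = 13 lbf.

13 lbf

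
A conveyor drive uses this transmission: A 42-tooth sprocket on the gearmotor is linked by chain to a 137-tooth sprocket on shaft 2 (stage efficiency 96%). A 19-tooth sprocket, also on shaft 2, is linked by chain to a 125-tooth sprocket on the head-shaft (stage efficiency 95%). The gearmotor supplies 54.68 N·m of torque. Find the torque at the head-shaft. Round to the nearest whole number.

chain 137/42 = 3.2619 → τ = 54.68·3.2619·0.96 = 171.23 N·m
chain 125/19 = 6.5789 → τ = 171.23·6.5789·0.95 = 1070.2 N·m

1070 N·m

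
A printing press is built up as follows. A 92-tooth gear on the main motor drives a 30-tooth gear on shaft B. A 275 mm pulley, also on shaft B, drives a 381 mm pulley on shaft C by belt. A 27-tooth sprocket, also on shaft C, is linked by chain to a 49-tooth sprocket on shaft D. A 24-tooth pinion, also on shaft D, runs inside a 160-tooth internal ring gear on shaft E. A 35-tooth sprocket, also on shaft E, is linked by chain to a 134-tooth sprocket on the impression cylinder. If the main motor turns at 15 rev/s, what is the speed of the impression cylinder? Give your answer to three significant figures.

0.717 rev/s

the main motor → shaft B (gear mesh, 30/92): 15 ÷ 0.32609 = 46 rev/s
shaft B → shaft C (belt, 381/275): 46 ÷ 1.3855 = 33.202 rev/s
shaft C → shaft D (chain, 49/27): 33.202 ÷ 1.8148 = 18.295 rev/s
shaft D → shaft E (internal gear, 160/24): 18.295 ÷ 6.6667 = 2.7443 rev/s
shaft E → the impression cylinder (chain, 134/35): 2.7443 ÷ 3.8286 = 0.71678 rev/s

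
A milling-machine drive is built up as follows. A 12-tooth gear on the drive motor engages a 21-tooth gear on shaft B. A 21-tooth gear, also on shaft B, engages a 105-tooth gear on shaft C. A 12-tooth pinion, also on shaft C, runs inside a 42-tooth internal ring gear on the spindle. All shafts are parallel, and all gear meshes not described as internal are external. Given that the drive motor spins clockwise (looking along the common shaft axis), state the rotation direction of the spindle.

clockwise

the drive motor → shaft B: external mesh, 1 reversal → CCW.
shaft B → shaft C: external mesh, 1 reversal → CW.
shaft C → the spindle: internal mesh, same direction → CW.
2 reversals in total — an even number — so the spindle turns the same way as the drive motor.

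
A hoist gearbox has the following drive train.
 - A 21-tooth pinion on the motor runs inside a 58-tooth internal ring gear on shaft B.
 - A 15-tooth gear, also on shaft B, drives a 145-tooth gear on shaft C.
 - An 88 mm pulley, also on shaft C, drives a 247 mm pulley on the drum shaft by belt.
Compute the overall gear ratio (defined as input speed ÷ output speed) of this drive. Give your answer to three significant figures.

74.9

Each stage contributes driven/driver: internal gear 58/21 = 2.7619, gear mesh 145/15 = 9.6667, belt 247/88 = 2.8068.
Overall: 2.7619 × 9.6667 × 2.8068 = 74.938.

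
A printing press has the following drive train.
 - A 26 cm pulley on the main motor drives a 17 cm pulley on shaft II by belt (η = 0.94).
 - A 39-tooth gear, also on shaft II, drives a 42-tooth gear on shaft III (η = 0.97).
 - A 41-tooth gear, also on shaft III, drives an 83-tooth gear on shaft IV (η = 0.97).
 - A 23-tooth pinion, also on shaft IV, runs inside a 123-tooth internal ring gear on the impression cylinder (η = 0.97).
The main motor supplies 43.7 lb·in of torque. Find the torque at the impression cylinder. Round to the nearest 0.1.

Belt: ratio = 17/26 = 0.65385; torque at shaft II = 43.7 × 0.65385 × 0.94 = 26.859 lb·in.
Gear mesh: ratio = 42/39 = 1.0769; torque at shaft III = 26.859 × 1.0769 × 0.97 = 28.057 lb·in.
Gear mesh: ratio = 83/41 = 2.0244; torque at shaft IV = 28.057 × 2.0244 × 0.97 = 55.094 lb·in.
Internal gear: ratio = 123/23 = 5.3478; torque at the impression cylinder = 55.094 × 5.3478 × 0.97 = 285.8 lb·in.

285.8 lb·in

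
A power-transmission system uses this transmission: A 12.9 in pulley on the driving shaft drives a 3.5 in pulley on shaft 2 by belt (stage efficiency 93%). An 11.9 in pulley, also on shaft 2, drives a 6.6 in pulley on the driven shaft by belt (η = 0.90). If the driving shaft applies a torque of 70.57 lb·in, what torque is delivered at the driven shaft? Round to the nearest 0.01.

8.89 lb·in

After the belt (3.5/12.9): 70.57 × 0.27132 × 0.93 = 17.807 lb·in
After the belt (6.6/11.9): 17.807 × 0.55462 × 0.90 = 8.8883 lb·in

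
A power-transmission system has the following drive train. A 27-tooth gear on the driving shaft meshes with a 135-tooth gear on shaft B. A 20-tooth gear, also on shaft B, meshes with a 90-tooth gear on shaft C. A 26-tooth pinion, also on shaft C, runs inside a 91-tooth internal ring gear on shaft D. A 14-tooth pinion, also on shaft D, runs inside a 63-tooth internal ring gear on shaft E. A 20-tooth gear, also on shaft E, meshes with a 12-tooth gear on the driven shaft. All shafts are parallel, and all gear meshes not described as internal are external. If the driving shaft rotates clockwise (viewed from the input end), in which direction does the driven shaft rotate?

counterclockwise

the driving shaft → shaft B: external mesh, 1 reversal → CCW.
shaft B → shaft C: external mesh, 1 reversal → CW.
shaft C → shaft D: internal mesh, same direction → CW.
shaft D → shaft E: internal mesh, same direction → CW.
shaft E → the driven shaft: external mesh, 1 reversal → CCW.
3 reversals in total — an odd number — so the driven shaft turns opposite to the driving shaft.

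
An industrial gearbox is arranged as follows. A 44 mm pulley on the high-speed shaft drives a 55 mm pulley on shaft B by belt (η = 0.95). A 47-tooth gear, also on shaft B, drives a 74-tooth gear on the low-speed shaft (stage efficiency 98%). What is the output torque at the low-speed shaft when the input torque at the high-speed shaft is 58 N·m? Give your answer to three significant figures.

Belt: ratio = 55/44 = 1.25; torque at shaft B = 58 × 1.25 × 0.95 = 68.875 N·m.
Gear mesh: ratio = 74/47 = 1.5745; torque at the low-speed shaft = 68.875 × 1.5745 × 0.98 = 106.27 N·m.

106 N·m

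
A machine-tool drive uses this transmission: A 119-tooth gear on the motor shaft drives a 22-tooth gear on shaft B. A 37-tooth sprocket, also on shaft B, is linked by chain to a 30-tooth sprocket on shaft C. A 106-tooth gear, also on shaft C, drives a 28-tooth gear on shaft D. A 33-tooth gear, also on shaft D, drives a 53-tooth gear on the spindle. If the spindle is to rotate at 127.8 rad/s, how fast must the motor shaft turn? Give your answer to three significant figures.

Overall ratio R = 0.18487 × 0.81081 × 0.26415 × 1.6061 = 0.063593.
Required input speed = output speed × R = 127.8 × 0.063593 = 8.1272 rad/s.

8.13 rad/s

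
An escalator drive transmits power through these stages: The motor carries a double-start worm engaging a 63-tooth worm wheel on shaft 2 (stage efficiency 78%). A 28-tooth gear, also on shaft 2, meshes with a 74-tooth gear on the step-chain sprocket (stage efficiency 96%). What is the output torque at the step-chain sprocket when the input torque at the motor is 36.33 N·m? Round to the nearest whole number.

2265 N·m

Worm: ratio = 63/2 = 31.5; torque at shaft 2 = 36.33 × 31.5 × 0.78 = 892.63 N·m.
Gear mesh: ratio = 74/28 = 2.6429; torque at the step-chain sprocket = 892.63 × 2.6429 × 0.96 = 2264.7 N·m.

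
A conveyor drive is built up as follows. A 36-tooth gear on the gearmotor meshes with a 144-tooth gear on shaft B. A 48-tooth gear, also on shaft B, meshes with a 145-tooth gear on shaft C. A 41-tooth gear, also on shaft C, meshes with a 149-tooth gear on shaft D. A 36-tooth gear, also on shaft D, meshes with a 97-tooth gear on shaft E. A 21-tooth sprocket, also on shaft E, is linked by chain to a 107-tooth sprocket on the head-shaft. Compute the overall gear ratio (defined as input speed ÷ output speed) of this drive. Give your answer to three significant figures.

603

Each stage contributes driven/driver: gear mesh 144/36 = 4, gear mesh 145/48 = 3.0208, gear mesh 149/41 = 3.6341, gear mesh 97/36 = 2.6944, chain 107/21 = 5.0952.
Overall: 4 × 3.0208 × 3.6341 × 2.6944 × 5.0952 = 602.87.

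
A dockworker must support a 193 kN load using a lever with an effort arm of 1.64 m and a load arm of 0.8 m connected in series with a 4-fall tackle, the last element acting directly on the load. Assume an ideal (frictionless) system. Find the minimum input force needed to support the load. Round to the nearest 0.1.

23.5 kN

Lever MA = effort arm / load arm = 1.64/0.8 = 2.05.
Block-and-tackle MA = number of supporting rope parts = 4.
Combined ideal MA = 2.05 × 4 = 8.2.
Effort = load / MA = 193 / 8.2 = 23.537 kN.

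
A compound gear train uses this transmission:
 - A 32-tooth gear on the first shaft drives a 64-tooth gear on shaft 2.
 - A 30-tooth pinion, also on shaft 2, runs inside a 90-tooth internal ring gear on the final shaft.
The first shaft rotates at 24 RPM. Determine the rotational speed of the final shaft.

the first shaft → shaft 2 (gear mesh, 64/32): 24 ÷ 2 = 12 RPM
shaft 2 → the final shaft (internal gear, 90/30): 12 ÷ 3 = 4 RPM

4 RPM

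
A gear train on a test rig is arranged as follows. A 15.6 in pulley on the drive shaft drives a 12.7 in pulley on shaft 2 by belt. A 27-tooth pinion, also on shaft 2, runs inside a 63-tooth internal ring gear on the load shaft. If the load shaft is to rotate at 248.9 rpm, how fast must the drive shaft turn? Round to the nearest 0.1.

Overall ratio R = 0.8141 × 2.3333 = 1.8996.
Required input speed = output speed × R = 248.9 × 1.8996 = 472.8 rpm.

472.8 rpm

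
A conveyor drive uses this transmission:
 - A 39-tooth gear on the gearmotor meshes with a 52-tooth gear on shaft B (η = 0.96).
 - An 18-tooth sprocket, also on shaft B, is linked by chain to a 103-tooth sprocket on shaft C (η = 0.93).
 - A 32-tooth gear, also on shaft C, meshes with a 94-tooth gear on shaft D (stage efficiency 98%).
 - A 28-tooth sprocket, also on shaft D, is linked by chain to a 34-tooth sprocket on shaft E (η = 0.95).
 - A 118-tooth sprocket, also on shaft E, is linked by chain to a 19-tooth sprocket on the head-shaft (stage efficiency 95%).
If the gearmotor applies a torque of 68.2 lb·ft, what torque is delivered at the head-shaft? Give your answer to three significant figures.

gear mesh 52/39 = 1.3333 → τ = 68.2·1.3333·0.96 = 87.296 lb·ft
chain 103/18 = 5.7222 → τ = 87.296·5.7222·0.93 = 464.56 lb·ft
gear mesh 94/32 = 2.9375 → τ = 464.56·2.9375·0.98 = 1337.4 lb·ft
chain 34/28 = 1.2143 → τ = 1337.4·1.2143·0.95 = 1542.7 lb·ft
chain 19/118 = 0.16102 → τ = 1542.7·0.16102·0.95 = 235.99 lb·ft

236 lb·ft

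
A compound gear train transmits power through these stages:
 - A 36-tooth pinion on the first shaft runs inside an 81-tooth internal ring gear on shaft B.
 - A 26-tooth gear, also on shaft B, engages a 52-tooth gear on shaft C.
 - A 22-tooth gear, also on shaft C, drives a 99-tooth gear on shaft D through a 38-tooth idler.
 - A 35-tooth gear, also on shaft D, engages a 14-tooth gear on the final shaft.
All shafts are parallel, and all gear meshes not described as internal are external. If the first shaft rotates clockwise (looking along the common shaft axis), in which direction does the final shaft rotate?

the first shaft → shaft B: internal mesh, same direction → CW.
shaft B → shaft C: external mesh, 1 reversal → CCW.
shaft C → shaft D: driver → idler → driven is 2 external meshes, 2 reversals → CCW.
shaft D → the final shaft: external mesh, 1 reversal → CW.
4 reversals in total — an even number — so the final shaft turns the same way as the first shaft.

clockwise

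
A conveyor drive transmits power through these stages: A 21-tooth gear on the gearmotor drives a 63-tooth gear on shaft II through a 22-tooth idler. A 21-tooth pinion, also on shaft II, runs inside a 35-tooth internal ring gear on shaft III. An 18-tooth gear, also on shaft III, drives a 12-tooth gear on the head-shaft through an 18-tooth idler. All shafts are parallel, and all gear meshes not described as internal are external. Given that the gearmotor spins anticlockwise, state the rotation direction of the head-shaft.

the gearmotor → shaft II: driver → idler → driven is 2 external meshes, 2 reversals → CCW.
shaft II → shaft III: internal mesh, same direction → CCW.
shaft III → the head-shaft: driver → idler → driven is 2 external meshes, 2 reversals → CCW.
4 reversals in total — an even number — so the head-shaft turns the same way as the gearmotor.

anticlockwise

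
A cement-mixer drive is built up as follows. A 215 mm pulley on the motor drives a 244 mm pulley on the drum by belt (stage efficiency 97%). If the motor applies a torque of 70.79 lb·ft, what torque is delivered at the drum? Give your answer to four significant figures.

77.93 lb·ft

belt 244/215 = 1.1349 → τ = 70.79·1.1349·0.97 = 77.928 lb·ft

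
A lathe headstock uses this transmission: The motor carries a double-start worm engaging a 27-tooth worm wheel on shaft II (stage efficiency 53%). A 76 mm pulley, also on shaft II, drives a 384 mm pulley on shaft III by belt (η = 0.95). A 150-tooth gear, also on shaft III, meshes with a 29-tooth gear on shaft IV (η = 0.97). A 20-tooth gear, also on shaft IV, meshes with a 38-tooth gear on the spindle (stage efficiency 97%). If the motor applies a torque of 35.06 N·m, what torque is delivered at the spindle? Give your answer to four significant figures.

416.2 N·m

Worm: ratio = 27/2 = 13.5; torque at shaft II = 35.06 × 13.5 × 0.53 = 250.85 N·m.
Belt: ratio = 384/76 = 5.0526; torque at shaft III = 250.85 × 5.0526 × 0.95 = 1204.1 N·m.
Gear mesh: ratio = 29/150 = 0.19333; torque at shaft IV = 1204.1 × 0.19333 × 0.97 = 225.81 N·m.
Gear mesh: ratio = 38/20 = 1.9; torque at the spindle = 225.81 × 1.9 × 0.97 = 416.17 N·m.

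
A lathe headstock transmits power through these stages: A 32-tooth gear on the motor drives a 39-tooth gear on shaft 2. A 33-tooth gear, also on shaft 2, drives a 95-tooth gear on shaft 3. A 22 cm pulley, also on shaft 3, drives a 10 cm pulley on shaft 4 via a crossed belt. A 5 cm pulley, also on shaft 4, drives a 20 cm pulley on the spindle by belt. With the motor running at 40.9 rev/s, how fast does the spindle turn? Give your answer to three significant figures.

6.41 rev/s

Gear mesh: ratio = 39/32 = 1.2188, so shaft 2 turns at 40.9 / 1.2188 = 33.559 rev/s.
Gear mesh: ratio = 95/33 = 2.8788, so shaft 3 turns at 33.559 / 2.8788 = 11.657 rev/s.
Belt: ratio = 10/22 = 0.45455, so shaft 4 turns at 11.657 / 0.45455 = 25.646 rev/s.
Belt: ratio = 20/5 = 4, so the spindle turns at 25.646 / 4 = 6.4115 rev/s.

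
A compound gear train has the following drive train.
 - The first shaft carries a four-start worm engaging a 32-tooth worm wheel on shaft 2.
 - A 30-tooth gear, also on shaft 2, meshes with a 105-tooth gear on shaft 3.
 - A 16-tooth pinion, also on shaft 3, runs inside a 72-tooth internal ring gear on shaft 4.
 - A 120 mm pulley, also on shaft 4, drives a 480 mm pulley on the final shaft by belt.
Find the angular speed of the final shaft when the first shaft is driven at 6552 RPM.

13 RPM

Worm: ratio = 32/4 = 8, so shaft 2 turns at 6552 / 8 = 819 RPM.
Gear mesh: ratio = 105/30 = 3.5, so shaft 3 turns at 819 / 3.5 = 234 RPM.
Internal gear: ratio = 72/16 = 4.5, so shaft 4 turns at 234 / 4.5 = 52 RPM.
Belt: ratio = 480/120 = 4, so the final shaft turns at 52 / 4 = 13 RPM.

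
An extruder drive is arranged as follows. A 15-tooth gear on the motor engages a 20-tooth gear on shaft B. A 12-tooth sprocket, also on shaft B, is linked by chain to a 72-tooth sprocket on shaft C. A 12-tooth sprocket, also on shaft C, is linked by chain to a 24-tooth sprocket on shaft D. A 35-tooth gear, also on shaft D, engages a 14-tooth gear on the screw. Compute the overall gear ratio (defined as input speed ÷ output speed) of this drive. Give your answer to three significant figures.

Each stage contributes driven/driver: gear mesh 20/15 = 1.3333, chain 72/12 = 6, chain 24/12 = 2, gear mesh 14/35 = 0.4.
Overall: 1.3333 × 6 × 2 × 0.4 = 6.4.

6.40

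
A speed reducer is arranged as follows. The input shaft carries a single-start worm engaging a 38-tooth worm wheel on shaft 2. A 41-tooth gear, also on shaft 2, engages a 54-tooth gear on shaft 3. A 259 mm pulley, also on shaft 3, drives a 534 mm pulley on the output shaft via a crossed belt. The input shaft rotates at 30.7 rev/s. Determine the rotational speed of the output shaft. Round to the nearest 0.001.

0.298 rev/s

worm 38/1 = 38 → 30.7/38 = 0.80789 rev/s
gear mesh 54/41 = 1.3171 → 0.80789/1.3171 = 0.6134 rev/s
belt 534/259 = 2.0618 → 0.6134/2.0618 = 0.29751 rev/s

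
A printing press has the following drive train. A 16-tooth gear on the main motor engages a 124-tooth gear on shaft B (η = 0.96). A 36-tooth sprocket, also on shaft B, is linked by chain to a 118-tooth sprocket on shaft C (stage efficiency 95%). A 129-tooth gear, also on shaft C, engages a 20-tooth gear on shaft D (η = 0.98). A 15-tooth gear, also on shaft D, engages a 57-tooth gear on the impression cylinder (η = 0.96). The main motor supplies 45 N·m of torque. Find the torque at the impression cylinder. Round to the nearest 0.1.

577.8 N·m

After the gear mesh (124/16): 45 × 7.75 × 0.96 = 334.8 N·m
After the chain (118/36): 334.8 × 3.2778 × 0.95 = 1042.5 N·m
After the gear mesh (20/129): 1042.5 × 0.15504 × 0.98 = 158.4 N·m
After the gear mesh (57/15): 158.4 × 3.8 × 0.96 = 577.84 N·m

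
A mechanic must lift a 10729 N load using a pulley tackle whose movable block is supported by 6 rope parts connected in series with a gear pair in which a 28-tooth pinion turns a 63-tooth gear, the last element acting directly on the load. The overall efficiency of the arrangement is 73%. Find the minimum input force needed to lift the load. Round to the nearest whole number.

1089 N

Block-and-tackle MA = number of supporting rope parts = 6.
Gear pair MA = 63/28 = 2.25.
Combined ideal MA = 6 × 2.25 = 13.5.
Actual MA = 13.5 × 0.73 = 9.855.
Effort = load / actual MA = 10729 / 9.855 = 1088.7 N.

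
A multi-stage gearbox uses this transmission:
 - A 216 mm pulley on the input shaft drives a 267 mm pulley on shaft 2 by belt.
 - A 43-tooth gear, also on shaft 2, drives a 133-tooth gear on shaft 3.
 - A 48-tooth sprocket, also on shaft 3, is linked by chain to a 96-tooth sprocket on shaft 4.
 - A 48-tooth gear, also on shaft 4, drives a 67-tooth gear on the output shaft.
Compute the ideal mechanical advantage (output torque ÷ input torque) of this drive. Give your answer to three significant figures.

10.7

Each stage contributes driven/driver: belt 267/216 = 1.2361, gear mesh 133/43 = 3.093, chain 96/48 = 2, gear mesh 67/48 = 1.3958.
Overall: 1.2361 × 3.093 × 2 × 1.3958 = 10.673.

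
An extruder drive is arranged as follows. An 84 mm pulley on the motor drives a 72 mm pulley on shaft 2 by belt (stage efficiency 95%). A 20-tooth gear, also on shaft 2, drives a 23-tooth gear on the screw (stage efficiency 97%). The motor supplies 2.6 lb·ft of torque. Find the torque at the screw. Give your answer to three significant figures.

belt 72/84 = 0.85714 → τ = 2.6·0.85714·0.95 = 2.1171 lb·ft
gear mesh 23/20 = 1.15 → τ = 2.1171·1.15·0.97 = 2.3617 lb·ft

2.36 lb·ft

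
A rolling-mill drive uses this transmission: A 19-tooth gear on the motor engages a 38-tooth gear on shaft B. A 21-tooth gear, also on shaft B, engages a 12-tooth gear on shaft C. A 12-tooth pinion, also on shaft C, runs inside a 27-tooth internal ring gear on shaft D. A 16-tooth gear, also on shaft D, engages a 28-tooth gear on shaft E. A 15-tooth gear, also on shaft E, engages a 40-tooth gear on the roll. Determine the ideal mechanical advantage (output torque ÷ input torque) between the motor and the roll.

Each stage contributes driven/driver: gear mesh 38/19 = 2, gear mesh 12/21 = 0.57143, internal gear 27/12 = 2.25, gear mesh 28/16 = 1.75, gear mesh 40/15 = 2.6667.
Overall: 2 × 0.57143 × 2.25 × 1.75 × 2.6667 = 12.

12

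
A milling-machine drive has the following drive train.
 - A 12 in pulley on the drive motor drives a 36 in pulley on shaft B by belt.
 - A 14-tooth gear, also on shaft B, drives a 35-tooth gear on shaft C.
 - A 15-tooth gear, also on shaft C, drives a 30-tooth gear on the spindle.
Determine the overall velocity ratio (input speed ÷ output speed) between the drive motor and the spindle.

15

Each stage contributes driven/driver: belt 36/12 = 3, gear mesh 35/14 = 2.5, gear mesh 30/15 = 2.
Overall: 3 × 2.5 × 2 = 15.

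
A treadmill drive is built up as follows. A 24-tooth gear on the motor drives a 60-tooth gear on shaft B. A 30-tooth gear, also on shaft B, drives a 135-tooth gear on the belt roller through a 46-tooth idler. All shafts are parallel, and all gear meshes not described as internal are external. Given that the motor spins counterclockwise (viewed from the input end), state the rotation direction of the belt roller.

clockwise

the motor → shaft B: external mesh, 1 reversal → CW.
shaft B → the belt roller: driver → idler → driven is 2 external meshes, 2 reversals → CW.
3 reversals in total — an odd number — so the belt roller turns opposite to the motor.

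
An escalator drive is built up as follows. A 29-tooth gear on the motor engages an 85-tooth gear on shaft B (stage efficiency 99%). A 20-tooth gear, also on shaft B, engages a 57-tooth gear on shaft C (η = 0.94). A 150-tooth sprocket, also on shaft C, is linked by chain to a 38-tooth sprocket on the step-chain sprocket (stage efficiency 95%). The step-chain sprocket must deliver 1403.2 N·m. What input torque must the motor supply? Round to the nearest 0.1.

Overall ratio R = 2.931 × 2.85 × 0.25333 = 2.1162; overall efficiency η = 0.99 × 0.94 × 0.95 = 0.8841.
Input torque = output torque / (R × η) = 1403.2 / (2.1162 × 0.8841) = 750.02 N·m.

750.0 N·m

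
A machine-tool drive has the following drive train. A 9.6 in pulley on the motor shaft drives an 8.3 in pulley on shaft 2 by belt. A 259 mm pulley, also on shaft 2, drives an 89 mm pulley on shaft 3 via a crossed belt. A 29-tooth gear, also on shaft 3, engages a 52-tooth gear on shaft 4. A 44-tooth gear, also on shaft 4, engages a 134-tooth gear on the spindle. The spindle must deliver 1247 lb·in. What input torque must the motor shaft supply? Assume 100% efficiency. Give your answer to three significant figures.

Overall ratio R = 0.86458 × 0.34363 × 1.7931 × 3.0455 = 1.6224.
Input torque = output torque / R = 1247 / 1.6224 = 768.62 lb·in.

769 lb·in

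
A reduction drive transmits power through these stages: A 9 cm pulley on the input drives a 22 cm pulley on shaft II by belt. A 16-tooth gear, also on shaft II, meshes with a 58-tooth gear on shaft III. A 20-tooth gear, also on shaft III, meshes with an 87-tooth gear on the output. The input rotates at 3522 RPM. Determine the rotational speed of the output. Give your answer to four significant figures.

91.37 RPM

Belt: ratio = 22/9 = 2.4444, so shaft II turns at 3522 / 2.4444 = 1440.8 RPM.
Gear mesh: ratio = 58/16 = 3.625, so shaft III turns at 1440.8 / 3.625 = 397.47 RPM.
Gear mesh: ratio = 87/20 = 4.35, so the output turns at 397.47 / 4.35 = 91.372 RPM.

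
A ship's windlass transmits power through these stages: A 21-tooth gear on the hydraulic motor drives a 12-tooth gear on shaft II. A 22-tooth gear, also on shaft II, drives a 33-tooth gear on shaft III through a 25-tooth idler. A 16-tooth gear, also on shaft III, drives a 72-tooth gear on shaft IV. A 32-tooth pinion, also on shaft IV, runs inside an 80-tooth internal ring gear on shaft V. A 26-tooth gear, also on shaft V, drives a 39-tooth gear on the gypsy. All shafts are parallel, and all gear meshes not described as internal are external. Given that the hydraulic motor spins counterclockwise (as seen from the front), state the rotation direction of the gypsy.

clockwise

the hydraulic motor → shaft II: external mesh, 1 reversal → CW.
shaft II → shaft III: driver → idler → driven is 2 external meshes, 2 reversals → CW.
shaft III → shaft IV: external mesh, 1 reversal → CCW.
shaft IV → shaft V: internal mesh, same direction → CCW.
shaft V → the gypsy: external mesh, 1 reversal → CW.
5 reversals in total — an odd number — so the gypsy turns opposite to the hydraulic motor.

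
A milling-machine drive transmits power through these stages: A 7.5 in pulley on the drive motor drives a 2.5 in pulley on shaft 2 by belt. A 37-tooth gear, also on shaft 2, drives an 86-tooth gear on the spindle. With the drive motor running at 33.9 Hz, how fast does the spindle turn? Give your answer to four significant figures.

43.75 Hz

Belt: ratio = 2.5/7.5 = 0.33333, so shaft 2 turns at 33.9 / 0.33333 = 101.7 Hz.
Gear mesh: ratio = 86/37 = 2.3243, so the spindle turns at 101.7 / 2.3243 = 43.755 Hz.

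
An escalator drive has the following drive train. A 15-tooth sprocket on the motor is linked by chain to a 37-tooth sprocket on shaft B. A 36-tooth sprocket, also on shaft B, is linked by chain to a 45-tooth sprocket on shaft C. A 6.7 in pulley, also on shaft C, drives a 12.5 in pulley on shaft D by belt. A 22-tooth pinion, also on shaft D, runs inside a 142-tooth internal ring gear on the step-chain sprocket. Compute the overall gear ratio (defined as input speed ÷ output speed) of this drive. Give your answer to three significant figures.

Each stage contributes driven/driver: chain 37/15 = 2.4667, chain 45/36 = 1.25, belt 12.5/6.7 = 1.8657, internal gear 142/22 = 6.4545.
Overall: 2.4667 × 1.25 × 1.8657 × 6.4545 = 37.13.

37.1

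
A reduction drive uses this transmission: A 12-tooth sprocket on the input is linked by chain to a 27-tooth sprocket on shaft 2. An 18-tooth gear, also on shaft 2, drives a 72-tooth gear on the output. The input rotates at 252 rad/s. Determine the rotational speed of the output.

the input → shaft 2 (chain, 27/12): 252 ÷ 2.25 = 112 rad/s
shaft 2 → the output (gear mesh, 72/18): 112 ÷ 4 = 28 rad/s

28 rad/s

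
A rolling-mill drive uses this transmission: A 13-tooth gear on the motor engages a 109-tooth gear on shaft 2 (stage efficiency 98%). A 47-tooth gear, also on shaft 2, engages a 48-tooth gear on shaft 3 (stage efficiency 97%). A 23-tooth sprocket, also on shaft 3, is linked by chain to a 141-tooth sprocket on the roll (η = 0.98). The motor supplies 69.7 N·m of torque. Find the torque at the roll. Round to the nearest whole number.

3409 N·m

After the gear mesh (109/13): 69.7 × 8.3846 × 0.98 = 572.72 N·m
After the gear mesh (48/47): 572.72 × 1.0213 × 0.97 = 567.36 N·m
After the chain (141/23): 567.36 × 6.1304 × 0.98 = 3408.6 N·m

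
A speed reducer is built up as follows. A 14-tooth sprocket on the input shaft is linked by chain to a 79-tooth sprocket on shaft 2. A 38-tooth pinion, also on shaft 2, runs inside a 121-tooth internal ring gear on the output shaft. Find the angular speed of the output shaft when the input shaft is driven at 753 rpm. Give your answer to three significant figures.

41.9 rpm

Chain: ratio = 79/14 = 5.6429, so shaft 2 turns at 753 / 5.6429 = 133.44 rpm.
Internal gear: ratio = 121/38 = 3.1842, so the output shaft turns at 133.44 / 3.1842 = 41.908 rpm.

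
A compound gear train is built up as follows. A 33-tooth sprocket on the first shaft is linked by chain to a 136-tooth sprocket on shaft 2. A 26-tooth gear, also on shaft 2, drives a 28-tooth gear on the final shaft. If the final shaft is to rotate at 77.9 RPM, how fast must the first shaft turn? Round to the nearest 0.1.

345.7 RPM

Overall ratio R = 4.1212 × 1.0769 = 4.4382.
Required input speed = output speed × R = 77.9 × 4.4382 = 345.74 RPM.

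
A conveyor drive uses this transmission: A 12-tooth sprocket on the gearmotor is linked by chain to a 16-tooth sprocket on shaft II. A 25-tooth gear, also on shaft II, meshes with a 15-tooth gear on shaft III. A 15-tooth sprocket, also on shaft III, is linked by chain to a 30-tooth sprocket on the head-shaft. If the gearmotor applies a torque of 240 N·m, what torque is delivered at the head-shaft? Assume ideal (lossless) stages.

chain 16/12 = 1.3333 → τ = 240·1.3333 = 320 N·m
gear mesh 15/25 = 0.6 → τ = 320·0.6 = 192 N·m
chain 30/15 = 2 → τ = 192·2 = 384 N·m

384 N·m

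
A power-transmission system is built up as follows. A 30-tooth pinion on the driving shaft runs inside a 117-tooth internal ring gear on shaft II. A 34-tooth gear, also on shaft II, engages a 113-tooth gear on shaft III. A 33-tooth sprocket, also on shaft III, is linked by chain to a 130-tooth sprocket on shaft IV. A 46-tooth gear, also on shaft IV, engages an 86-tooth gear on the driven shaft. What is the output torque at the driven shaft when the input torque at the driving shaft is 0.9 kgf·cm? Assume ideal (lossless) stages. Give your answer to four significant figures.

85.92 kgf·cm

Internal gear: ratio = 117/30 = 3.9; torque at shaft II = 0.9 × 3.9 = 3.51 kgf·cm.
Gear mesh: ratio = 113/34 = 3.3235; torque at shaft III = 3.51 × 3.3235 = 11.666 kgf·cm.
Chain: ratio = 130/33 = 3.9394; torque at shaft IV = 11.666 × 3.9394 = 45.955 kgf·cm.
Gear mesh: ratio = 86/46 = 1.8696; torque at the driven shaft = 45.955 × 1.8696 = 85.917 kgf·cm.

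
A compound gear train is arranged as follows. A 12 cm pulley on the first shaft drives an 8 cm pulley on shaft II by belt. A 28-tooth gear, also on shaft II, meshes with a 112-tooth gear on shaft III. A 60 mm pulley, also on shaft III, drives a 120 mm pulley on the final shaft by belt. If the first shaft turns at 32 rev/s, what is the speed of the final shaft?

the first shaft → shaft II (belt, 8/12): 32 ÷ 0.66667 = 48 rev/s
shaft II → shaft III (gear mesh, 112/28): 48 ÷ 4 = 12 rev/s
shaft III → the final shaft (belt, 120/60): 12 ÷ 2 = 6 rev/s

6 rev/s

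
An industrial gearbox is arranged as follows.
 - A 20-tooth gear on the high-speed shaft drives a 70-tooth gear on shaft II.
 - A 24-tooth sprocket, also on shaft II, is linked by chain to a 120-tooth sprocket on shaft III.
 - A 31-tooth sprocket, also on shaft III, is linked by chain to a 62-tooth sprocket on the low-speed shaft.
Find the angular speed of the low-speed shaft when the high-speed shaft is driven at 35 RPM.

gear mesh 70/20 = 3.5 → 35/3.5 = 10 RPM
chain 120/24 = 5 → 10/5 = 2 RPM
chain 62/31 = 2 → 2/2 = 1 RPM

1 RPM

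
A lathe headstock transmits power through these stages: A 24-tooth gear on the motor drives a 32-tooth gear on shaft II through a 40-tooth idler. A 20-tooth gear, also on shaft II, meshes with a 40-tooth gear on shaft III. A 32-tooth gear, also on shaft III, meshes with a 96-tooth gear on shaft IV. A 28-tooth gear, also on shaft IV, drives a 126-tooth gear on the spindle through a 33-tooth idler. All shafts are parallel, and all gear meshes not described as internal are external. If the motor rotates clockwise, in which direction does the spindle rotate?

the motor → shaft II: driver → idler → driven is 2 external meshes, 2 reversals → CW.
shaft II → shaft III: external mesh, 1 reversal → CCW.
shaft III → shaft IV: external mesh, 1 reversal → CW.
shaft IV → the spindle: driver → idler → driven is 2 external meshes, 2 reversals → CW.
6 reversals in total — an even number — so the spindle turns the same way as the motor.

clockwise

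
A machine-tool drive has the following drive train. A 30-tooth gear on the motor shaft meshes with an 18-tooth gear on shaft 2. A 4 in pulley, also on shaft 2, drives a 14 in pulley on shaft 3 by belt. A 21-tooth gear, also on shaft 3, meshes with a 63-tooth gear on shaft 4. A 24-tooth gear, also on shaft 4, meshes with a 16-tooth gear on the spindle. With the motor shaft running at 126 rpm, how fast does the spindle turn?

30 rpm

gear mesh 18/30 = 0.6 → 126/0.6 = 210 rpm
belt 14/4 = 3.5 → 210/3.5 = 60 rpm
gear mesh 63/21 = 3 → 60/3 = 20 rpm
gear mesh 16/24 = 0.66667 → 20/0.66667 = 30 rpm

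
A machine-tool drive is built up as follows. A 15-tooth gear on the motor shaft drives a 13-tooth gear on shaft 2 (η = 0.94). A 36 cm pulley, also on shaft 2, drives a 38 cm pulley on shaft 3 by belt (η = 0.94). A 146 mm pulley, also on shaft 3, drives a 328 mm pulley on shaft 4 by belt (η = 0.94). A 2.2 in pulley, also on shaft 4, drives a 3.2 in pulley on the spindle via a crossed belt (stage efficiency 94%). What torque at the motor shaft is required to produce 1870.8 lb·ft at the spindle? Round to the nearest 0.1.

801.6 lb·ft

Overall ratio R = 0.86667 × 1.0556 × 2.2466 × 1.4545 = 2.9894; overall efficiency η = 0.94 × 0.94 × 0.94 × 0.94 = 0.7807.
Input torque = output torque / (R × η) = 1870.8 / (2.9894 × 0.7807) = 801.56 lb·ft.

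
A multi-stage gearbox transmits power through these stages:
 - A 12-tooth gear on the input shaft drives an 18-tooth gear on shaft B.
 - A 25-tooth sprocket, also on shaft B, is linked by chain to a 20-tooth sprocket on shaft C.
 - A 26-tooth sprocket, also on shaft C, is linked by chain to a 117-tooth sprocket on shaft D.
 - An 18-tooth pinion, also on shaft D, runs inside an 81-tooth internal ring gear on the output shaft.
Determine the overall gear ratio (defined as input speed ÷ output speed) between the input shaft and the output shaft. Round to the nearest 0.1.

24.3

Each stage contributes driven/driver: gear mesh 18/12 = 1.5, chain 20/25 = 0.8, chain 117/26 = 4.5, internal gear 81/18 = 4.5.
Overall: 1.5 × 0.8 × 4.5 × 4.5 = 24.3.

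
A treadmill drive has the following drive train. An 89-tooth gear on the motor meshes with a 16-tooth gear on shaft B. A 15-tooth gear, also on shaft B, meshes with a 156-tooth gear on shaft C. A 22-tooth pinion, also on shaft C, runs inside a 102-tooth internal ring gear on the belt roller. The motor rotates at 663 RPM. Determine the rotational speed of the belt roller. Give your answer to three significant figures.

Gear mesh: ratio = 16/89 = 0.17978, so shaft B turns at 663 / 0.17978 = 3687.9 RPM.
Gear mesh: ratio = 156/15 = 10.4, so shaft C turns at 3687.9 / 10.4 = 354.61 RPM.
Internal gear: ratio = 102/22 = 4.6364, so the belt roller turns at 354.61 / 4.6364 = 76.484 RPM.

76.5 RPM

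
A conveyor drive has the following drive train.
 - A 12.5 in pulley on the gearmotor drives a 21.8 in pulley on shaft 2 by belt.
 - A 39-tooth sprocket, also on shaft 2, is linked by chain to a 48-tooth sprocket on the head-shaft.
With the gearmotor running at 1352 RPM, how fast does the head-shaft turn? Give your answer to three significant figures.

630 RPM

belt 21.8/12.5 = 1.744 → 1352/1.744 = 775.23 RPM
chain 48/39 = 1.2308 → 775.23/1.2308 = 629.87 RPM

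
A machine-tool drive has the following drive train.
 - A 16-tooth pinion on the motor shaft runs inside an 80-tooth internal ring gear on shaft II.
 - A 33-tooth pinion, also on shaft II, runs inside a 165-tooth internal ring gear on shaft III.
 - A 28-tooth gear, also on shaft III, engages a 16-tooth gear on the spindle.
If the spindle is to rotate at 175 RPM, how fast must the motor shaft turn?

2500 RPM

Overall ratio R = 5 × 5 × 0.57143 = 14.286.
Required input speed = output speed × R = 175 × 14.286 = 2500 RPM.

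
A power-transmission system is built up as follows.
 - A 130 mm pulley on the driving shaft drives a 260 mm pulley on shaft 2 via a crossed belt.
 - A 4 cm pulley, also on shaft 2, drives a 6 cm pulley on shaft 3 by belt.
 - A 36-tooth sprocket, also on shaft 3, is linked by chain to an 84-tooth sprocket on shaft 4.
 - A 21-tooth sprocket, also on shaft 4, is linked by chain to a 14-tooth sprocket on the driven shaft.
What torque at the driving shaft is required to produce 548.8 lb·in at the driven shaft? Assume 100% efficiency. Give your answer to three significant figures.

Overall ratio R = 2 × 1.5 × 2.3333 × 0.66667 = 4.6667.
Input torque = output torque / R = 548.8 / 4.6667 = 117.6 lb·in.

118 lb·in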